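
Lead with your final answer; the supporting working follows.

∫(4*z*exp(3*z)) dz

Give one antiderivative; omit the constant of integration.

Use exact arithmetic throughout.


The answer is 4*z*exp(3*z)/3 - 4*exp(3*z)/9.
Step 1. Integrate ∫(4*z*exp(3*z)) dz by parts with u = z, dv = (4*exp(3*z)) dz, so v = 4*exp(3*z)/3: now 4*z*exp(3*z)/3 + ∫(-4*exp(3*z)/3) dz.
Step 2. Evaluate the standard form: now 4*z*exp(3*z)/3 - 4*exp(3*z)/9.
Answer: 4*z*exp(3*z)/3 - 4*exp(3*z)/9.


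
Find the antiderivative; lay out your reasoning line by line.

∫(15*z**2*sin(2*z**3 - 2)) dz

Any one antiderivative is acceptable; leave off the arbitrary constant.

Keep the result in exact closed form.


Step 1. Substitute u = z**3 - 1, turning ∫(15*z**2*sin(2*z**3 - 2)) dz into ∫(5*sin(2*u)) du: now ∫(5*sin(2*u)) du.
Step 2. Evaluate the standard form: now -5*cos(2*u)/2.
Step 3. Substitute back u = z**3 - 1: now -5*cos(2*z**3 - 2)/2.
Answer: -5*cos(2*z**3 - 2)/2.


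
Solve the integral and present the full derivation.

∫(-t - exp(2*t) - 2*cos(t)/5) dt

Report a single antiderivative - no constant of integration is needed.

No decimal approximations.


Step 1. Rewrite: now ∫(-t) dt + ∫(-exp(2*t)) dt + ∫(-2*cos(t)/5) dt.
Step 2. Evaluate the standard form: now -t**2/2 + ∫(-exp(2*t)) dt + ∫(-2*cos(t)/5) dt.
Step 3. Evaluate the standard form: now -t**2/2 - exp(2*t)/2 + ∫(-2*cos(t)/5) dt.
Step 4. Evaluate the standard form: now -t**2/2 - exp(2*t)/2 - 2*sin(t)/5.
Answer: -t**2/2 - exp(2*t)/2 - 2*sin(t)/5.


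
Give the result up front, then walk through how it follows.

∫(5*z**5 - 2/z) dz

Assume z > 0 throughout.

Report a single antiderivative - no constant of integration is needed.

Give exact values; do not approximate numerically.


The answer is 5*z**6/6 - 2*log(z).
Step 1. Rewrite: now ∫(-2/z) dz + ∫(5*z**5) dz.
Step 2. Evaluate the standard form [assuming z > 0]: now -2*log(z) + ∫(5*z**5) dz.
Step 3. Evaluate the standard form: now 5*z**6/6 - 2*log(z).
Answer: 5*z**6/6 - 2*log(z).


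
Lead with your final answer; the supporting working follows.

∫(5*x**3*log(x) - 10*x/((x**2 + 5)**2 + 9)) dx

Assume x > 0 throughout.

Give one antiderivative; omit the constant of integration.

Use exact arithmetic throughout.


The answer is 5*x**4*log(x)/4 - 5*x**4/16 - 5*atan(x**2/3 + 5/3)/3.
Step 1. Rewrite: now ∫(-10*x/((x**2 + 5)**2 + 9)) dx + ∫(5*x**3*log(x)) dx.
Step 2. Integrate ∫(5*x**3*log(x)) dx by parts with u = log(x), dv = (5*x**3) dx, so v = 5*x**4/4 [assuming x > 0]: now 5*x**4*log(x)/4 + ∫(-5*x**3/4) dx + ∫(-10*x/((x**2 + 5)**2 + 9)) dx.
Step 3. Evaluate the standard form: now 5*x**4*log(x)/4 - 5*x**4/16 + ∫(-10*x/((x**2 + 5)**2 + 9)) dx.
Step 4. Substitute u = x**2 + 5, turning ∫(-10*x/((x**2 + 5)**2 + 9)) dx into ∫(-5/(u**2 + 9)) du: now 5*x**4*log(x)/4 - 5*x**4/16 + ∫(-5/(u**2 + 9)) du.
Step 5. Evaluate the standard form: now 5*x**4*log(x)/4 - 5*x**4/16 - 5*atan(u/3)/3.
Step 6. Substitute back u = x**2 + 5: now 5*x**4*log(x)/4 - 5*x**4/16 - 5*atan(x**2/3 + 5/3)/3.
Answer: 5*x**4*log(x)/4 - 5*x**4/16 - 5*atan(x**2/3 + 5/3)/3.


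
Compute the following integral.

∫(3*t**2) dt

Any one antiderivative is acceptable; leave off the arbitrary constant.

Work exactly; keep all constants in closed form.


Answer: t**3.


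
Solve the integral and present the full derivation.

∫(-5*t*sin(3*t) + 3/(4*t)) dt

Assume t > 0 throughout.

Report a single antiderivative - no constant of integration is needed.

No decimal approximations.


Step 1. Rewrite: now ∫(3/(4*t)) dt + ∫(-5*t*sin(3*t)) dt.
Step 2. Evaluate the standard form [assuming t > 0]: now 3*log(t)/4 + ∫(-5*t*sin(3*t)) dt.
Step 3. Integrate ∫(-5*t*sin(3*t)) dt by parts with u = t, dv = (-5*sin(3*t)) dt, so v = 5*cos(3*t)/3: now 5*t*cos(3*t)/3 + 3*log(t)/4 + ∫(-5*cos(3*t)/3) dt.
Step 4. Evaluate the standard form: now 5*t*cos(3*t)/3 + 3*log(t)/4 - 5*sin(3*t)/9.
Answer: 5*t*cos(3*t)/3 + 3*log(t)/4 - 5*sin(3*t)/9.


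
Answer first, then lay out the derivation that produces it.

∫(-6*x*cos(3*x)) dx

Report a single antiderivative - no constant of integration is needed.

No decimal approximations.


The answer is -2*x*sin(3*x) - 2*cos(3*x)/3.
Step 1. Integrate ∫(-6*x*cos(3*x)) dx by parts with u = x, dv = (-6*cos(3*x)) dx, so v = -2*sin(3*x): now -2*x*sin(3*x) + ∫(2*sin(3*x)) dx.
Step 2. Evaluate the standard form: now -2*x*sin(3*x) - 2*cos(3*x)/3.
Answer: -2*x*sin(3*x) - 2*cos(3*x)/3.


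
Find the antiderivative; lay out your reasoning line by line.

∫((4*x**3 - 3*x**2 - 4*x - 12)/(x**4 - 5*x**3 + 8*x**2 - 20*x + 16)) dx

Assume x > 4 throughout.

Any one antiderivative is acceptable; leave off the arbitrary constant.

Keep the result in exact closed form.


Step 1. Decompose ∫((4*x**3 - 3*x**2 - 4*x - 12)/(x**4 - 5*x**3 + 8*x**2 - 20*x + 16)) dx by partial fractions, (4*x**3 - 3*x**2 - 4*x - 12)/(x**4 - 5*x**3 + 8*x**2 - 20*x + 16) = 4/(x**2 + 4) + 1/(x - 1) + 3/(x - 4): now ∫(3/(x - 4)) dx + ∫(1/(x - 1)) dx + ∫(4/(x**2 + 4)) dx.
Step 2. Evaluate the standard form [assuming x > 4]: now 3*log(x - 4) + ∫(1/(x - 1)) dx + ∫(4/(x**2 + 4)) dx.
Step 3. Evaluate the standard form [assuming x > 1]: now 3*log(x - 4) + log(x - 1) + ∫(4/(x**2 + 4)) dx.
Step 4. Evaluate the standard form: now 3*log(x - 4) + log(x - 1) + 2*atan(x/2).
Answer: 3*log(x - 4) + log(x - 1) + 2*atan(x/2).


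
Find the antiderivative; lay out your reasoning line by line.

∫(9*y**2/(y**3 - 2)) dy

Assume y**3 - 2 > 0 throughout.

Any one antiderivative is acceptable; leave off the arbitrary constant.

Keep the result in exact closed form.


Step 1. Substitute u = y**3 - 2, turning ∫(9*y**2/(y**3 - 2)) dy into ∫(3/u) du: now ∫(3/u) du.
Step 2. Evaluate the standard form [assuming u > 0]: now 3*log(u).
Step 3. Substitute back u = y**3 - 2: now 3*log(y**3 - 2).
Answer: 3*log(y**3 - 2).


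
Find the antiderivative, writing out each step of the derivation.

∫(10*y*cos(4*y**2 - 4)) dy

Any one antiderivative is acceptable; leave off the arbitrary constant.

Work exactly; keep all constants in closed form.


Step 1. Substitute u = y**2 - 1, turning ∫(10*y*cos(4*y**2 - 4)) dy into ∫(5*cos(4*u)) du: now ∫(5*cos(4*u)) du.
Step 2. Evaluate the standard form: now 5*sin(4*u)/4.
Step 3. Substitute back u = y**2 - 1: now 5*sin(4*y**2 - 4)/4.
Answer: 5*sin(4*y**2 - 4)/4.


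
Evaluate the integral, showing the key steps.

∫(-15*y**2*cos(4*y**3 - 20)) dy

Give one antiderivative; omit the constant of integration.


Step 1. Substitute u = y**3 - 5, turning ∫(-15*y**2*cos(4*y**3 - 20)) dy into ∫(-5*cos(4*u)) du: now ∫(-5*cos(4*u)) du.
Step 2. Evaluate the standard form: now -5*sin(4*u)/4.
Step 3. Substitute back u = y**3 - 5: now -5*sin(4*y**3 - 20)/4.
Answer: -5*sin(4*y**3 - 20)/4.


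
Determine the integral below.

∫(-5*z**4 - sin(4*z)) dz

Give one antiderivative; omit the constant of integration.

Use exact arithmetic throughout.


Answer: -z**5 + cos(4*z)/4.


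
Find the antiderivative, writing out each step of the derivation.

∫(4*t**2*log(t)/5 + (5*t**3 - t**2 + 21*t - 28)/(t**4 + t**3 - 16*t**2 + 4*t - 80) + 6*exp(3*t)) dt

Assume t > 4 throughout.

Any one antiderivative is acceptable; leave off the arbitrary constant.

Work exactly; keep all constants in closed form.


Step 1. Rewrite: now ∫(4*t**2*log(t)/5) dt + ∫((5*t**3 - t**2 + 21*t - 28)/(t**4 + t**3 - 16*t**2 + 4*t - 80)) dt + ∫(6*exp(3*t)) dt.
Step 2. Integrate ∫(4*t**2*log(t)/5) dt by parts with u = log(t), dv = (4*t**2/5) dt, so v = 4*t**3/15 [assuming t > 0]: now 4*t**3*log(t)/15 + ∫(-4*t**2/15) dt + ∫((5*t**3 - t**2 + 21*t - 28)/(t**4 + t**3 - 16*t**2 + 4*t - 80)) dt + ∫(6*exp(3*t)) dt.
Step 3. Evaluate the standard form: now 4*t**3*log(t)/15 - 4*t**3/45 + ∫((5*t**3 - t**2 + 21*t - 28)/(t**4 + t**3 - 16*t**2 + 4*t - 80)) dt + ∫(6*exp(3*t)) dt.
Step 4. Evaluate the standard form: now 4*t**3*log(t)/15 - 4*t**3/45 + 2*exp(3*t) + ∫((5*t**3 - t**2 + 21*t - 28)/(t**4 + t**3 - 16*t**2 + 4*t - 80)) dt.
Step 5. Decompose ∫((5*t**3 - t**2 + 21*t - 28)/(t**4 + t**3 - 16*t**2 + 4*t - 80)) dt by partial fractions, (5*t**3 - t**2 + 21*t - 28)/(t**4 + t**3 - 16*t**2 + 4*t - 80) = 1/(t**2 + 4) + 3/(t + 5) + 2/(t - 4): now 4*t**3*log(t)/15 - 4*t**3/45 + 2*exp(3*t) + ∫(2/(t - 4)) dt + ∫(3/(t + 5)) dt + ∫(1/(t**2 + 4)) dt.
Step 6. Evaluate the standard form [assuming t > 4]: now 4*t**3*log(t)/15 - 4*t**3/45 + 2*exp(3*t) + 2*log(t - 4) + ∫(3/(t + 5)) dt + ∫(1/(t**2 + 4)) dt.
Step 7. Evaluate the standard form [assuming t > -5]: now 4*t**3*log(t)/15 - 4*t**3/45 + 2*exp(3*t) + 2*log(t - 4) + 3*log(t + 5) + ∫(1/(t**2 + 4)) dt.
Step 8. Evaluate the standard form: now 4*t**3*log(t)/15 - 4*t**3/45 + 2*exp(3*t) + 2*log(t - 4) + 3*log(t + 5) + atan(t/2)/2.
Answer: 4*t**3*log(t)/15 - 4*t**3/45 + 2*exp(3*t) + 2*log(t - 4) + 3*log(t + 5) + atan(t/2)/2.


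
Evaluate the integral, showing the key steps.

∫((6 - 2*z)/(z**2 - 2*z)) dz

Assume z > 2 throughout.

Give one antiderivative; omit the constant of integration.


Step 1. Decompose ∫((6 - 2*z)/(z**2 - 2*z)) dz by partial fractions, (6 - 2*z)/(z**2 - 2*z) = 1/(z - 2) - 3/z: now ∫(-3/z) dz + ∫(1/(z - 2)) dz.
Step 2. Evaluate the standard form [assuming z > 0]: now -3*log(z) + ∫(1/(z - 2)) dz.
Step 3. Evaluate the standard form [assuming z > 2]: now -3*log(z) + log(z - 2).
Answer: -3*log(z) + log(z - 2).


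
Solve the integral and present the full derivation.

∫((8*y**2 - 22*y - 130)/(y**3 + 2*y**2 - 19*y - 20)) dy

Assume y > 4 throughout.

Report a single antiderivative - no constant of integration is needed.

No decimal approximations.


Step 1. Decompose ∫((8*y**2 - 22*y - 130)/(y**3 + 2*y**2 - 19*y - 20)) dy by partial fractions, (8*y**2 - 22*y - 130)/(y**3 + 2*y**2 - 19*y - 20) = 5/(y + 5) + 5/(y + 1) - 2/(y - 4): now ∫(-2/(y - 4)) dy + ∫(5/(y + 1)) dy + ∫(5/(y + 5)) dy.
Step 2. Evaluate the standard form [assuming y > 4]: now -2*log(y - 4) + ∫(5/(y + 1)) dy + ∫(5/(y + 5)) dy.
Step 3. Evaluate the standard form [assuming y > -1]: now -2*log(y - 4) + 5*log(y + 1) + ∫(5/(y + 5)) dy.
Step 4. Evaluate the standard form [assuming y > -5]: now -2*log(y - 4) + 5*log(y + 1) + 5*log(y + 5).
Answer: -2*log(y - 4) + 5*log(y + 1) + 5*log(y + 5).


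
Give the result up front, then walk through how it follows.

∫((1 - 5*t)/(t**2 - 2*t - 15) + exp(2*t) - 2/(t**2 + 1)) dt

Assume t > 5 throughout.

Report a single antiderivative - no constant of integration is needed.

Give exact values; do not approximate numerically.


The answer is exp(2*t)/2 - 3*log(t - 5) - 2*log(t + 3) - 2*atan(t).
Step 1. Rewrite: now ∫((1 - 5*t)/(t**2 - 2*t - 15)) dt + ∫(-2/(t**2 + 1)) dt + ∫(exp(2*t)) dt.
Step 2. Evaluate the standard form: now exp(2*t)/2 + ∫((1 - 5*t)/(t**2 - 2*t - 15)) dt + ∫(-2/(t**2 + 1)) dt.
Step 3. Evaluate the standard form: now exp(2*t)/2 - 2*atan(t) + ∫((1 - 5*t)/(t**2 - 2*t - 15)) dt.
Step 4. Decompose ∫((1 - 5*t)/(t**2 - 2*t - 15)) dt by partial fractions, (1 - 5*t)/(t**2 - 2*t - 15) = -2/(t + 3) - 3/(t - 5): now exp(2*t)/2 - 2*atan(t) + ∫(-3/(t - 5)) dt + ∫(-2/(t + 3)) dt.
Step 5. Evaluate the standard form [assuming t > -3]: now exp(2*t)/2 - 2*log(t + 3) - 2*atan(t) + ∫(-3/(t - 5)) dt.
Step 6. Evaluate the standard form [assuming t > 5]: now exp(2*t)/2 - 3*log(t - 5) - 2*log(t + 3) - 2*atan(t).
Answer: exp(2*t)/2 - 3*log(t - 5) - 2*log(t + 3) - 2*atan(t).


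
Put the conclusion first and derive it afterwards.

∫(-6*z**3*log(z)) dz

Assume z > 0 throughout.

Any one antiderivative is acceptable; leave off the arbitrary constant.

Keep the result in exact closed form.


The answer is -3*z**4*log(z)/2 + 3*z**4/8.
Step 1. Integrate ∫(-6*z**3*log(z)) dz by parts with u = log(z), dv = (-6*z**3) dz, so v = -3*z**4/2 [assuming z > 0]: now -3*z**4*log(z)/2 + ∫(3*z**3/2) dz.
Step 2. Evaluate the standard form: now -3*z**4*log(z)/2 + 3*z**4/8.
Answer: -3*z**4*log(z)/2 + 3*z**4/8.


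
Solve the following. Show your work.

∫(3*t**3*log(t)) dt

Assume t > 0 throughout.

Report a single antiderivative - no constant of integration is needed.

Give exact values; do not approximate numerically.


Step 1. Integrate ∫(3*t**3*log(t)) dt by parts with u = log(t), dv = (3*t**3) dt, so v = 3*t**4/4 [assuming t > 0]: now 3*t**4*log(t)/4 + ∫(-3*t**3/4) dt.
Step 2. Evaluate the standard form: now 3*t**4*log(t)/4 - 3*t**4/16.
Answer: 3*t**4*log(t)/4 - 3*t**4/16.


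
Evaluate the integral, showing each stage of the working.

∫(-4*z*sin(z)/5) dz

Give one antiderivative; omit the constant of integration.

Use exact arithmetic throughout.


Step 1. Integrate ∫(-4*z*sin(z)/5) dz by parts with u = z, dv = (-4*sin(z)/5) dz, so v = 4*cos(z)/5: now 4*z*cos(z)/5 + ∫(-4*cos(z)/5) dz.
Step 2. Evaluate the standard form: now 4*z*cos(z)/5 - 4*sin(z)/5.
Answer: 4*z*cos(z)/5 - 4*sin(z)/5.


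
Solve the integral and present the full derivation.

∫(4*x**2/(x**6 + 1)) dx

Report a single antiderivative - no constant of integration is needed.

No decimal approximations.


Step 1. Substitute u = x**3, turning ∫(4*x**2/(x**6 + 1)) dx into ∫(4/(3*(u**2 + 1))) du: now ∫(4/(3*(u**2 + 1))) du.
Step 2. Evaluate the standard form: now 4*atan(u)/3.
Step 3. Substitute back u = x**3: now 4*atan(x**3)/3.
Answer: 4*atan(x**3)/3.


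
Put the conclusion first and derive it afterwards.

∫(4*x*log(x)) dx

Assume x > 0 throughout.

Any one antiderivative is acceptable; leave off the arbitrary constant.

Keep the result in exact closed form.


The answer is 2*x**2*log(x) - x**2.
Step 1. Integrate ∫(4*x*log(x)) dx by parts with u = log(x), dv = (4*x) dx, so v = 2*x**2 [assuming x > 0]: now 2*x**2*log(x) + ∫(-2*x) dx.
Step 2. Evaluate the standard form: now 2*x**2*log(x) - x**2.
Answer: 2*x**2*log(x) - x**2.


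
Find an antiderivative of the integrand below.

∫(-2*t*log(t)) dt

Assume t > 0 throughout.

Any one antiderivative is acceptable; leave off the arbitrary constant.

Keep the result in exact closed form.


Answer: -t**2*log(t) + t**2/2.


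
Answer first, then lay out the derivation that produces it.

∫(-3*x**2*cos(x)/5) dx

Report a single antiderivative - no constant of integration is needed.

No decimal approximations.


The answer is -3*x**2*sin(x)/5 - 6*x*cos(x)/5 + 6*sin(x)/5.
Step 1. Integrate ∫(-3*x**2*cos(x)/5) dx by parts with u = x**2, dv = (-3*cos(x)/5) dx, so v = -3*sin(x)/5: now -3*x**2*sin(x)/5 + ∫(6*x*sin(x)/5) dx.
Step 2. Integrate ∫(6*x*sin(x)/5) dx by parts with u = x, dv = (6*sin(x)/5) dx, so v = -6*cos(x)/5: now -3*x**2*sin(x)/5 - 6*x*cos(x)/5 + ∫(6*cos(x)/5) dx.
Step 3. Evaluate the standard form: now -3*x**2*sin(x)/5 - 6*x*cos(x)/5 + 6*sin(x)/5.
Answer: -3*x**2*sin(x)/5 - 6*x*cos(x)/5 + 6*sin(x)/5.


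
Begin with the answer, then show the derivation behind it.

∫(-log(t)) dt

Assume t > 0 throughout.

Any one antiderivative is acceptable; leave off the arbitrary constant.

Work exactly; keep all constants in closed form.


The answer is -t*log(t) + t.
Step 1. Integrate ∫(-log(t)) dt by parts with u = log(t), dv = (-1) dt, so v = -t [assuming t > 0]: now -t*log(t) + ∫(1) dt.
Step 2. Evaluate the standard form: now -t*log(t) + t.
Answer: -t*log(t) + t.


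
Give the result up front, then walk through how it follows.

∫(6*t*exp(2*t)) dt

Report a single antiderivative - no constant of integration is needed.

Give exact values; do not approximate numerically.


The answer is 3*t*exp(2*t) - 3*exp(2*t)/2.
Step 1. Integrate ∫(6*t*exp(2*t)) dt by parts with u = t, dv = (6*exp(2*t)) dt, so v = 3*exp(2*t): now 3*t*exp(2*t) + ∫(-3*exp(2*t)) dt.
Step 2. Evaluate the standard form: now 3*t*exp(2*t) - 3*exp(2*t)/2.
Answer: 3*t*exp(2*t) - 3*exp(2*t)/2.


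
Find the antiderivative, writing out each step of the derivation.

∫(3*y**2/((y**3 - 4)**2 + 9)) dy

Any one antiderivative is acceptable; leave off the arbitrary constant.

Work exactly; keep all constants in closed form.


Step 1. Substitute u = y**3 - 4, turning ∫(3*y**2/((y**3 - 4)**2 + 9)) dy into ∫(1/(u**2 + 9)) du: now ∫(1/(u**2 + 9)) du.
Step 2. Evaluate the standard form: now atan(u/3)/3.
Step 3. Substitute back u = y**3 - 4: now atan(y**3/3 - 4/3)/3.
Answer: atan(y**3/3 - 4/3)/3.


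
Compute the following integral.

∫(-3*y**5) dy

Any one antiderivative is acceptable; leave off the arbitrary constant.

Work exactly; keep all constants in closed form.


Answer: -y**6/2.


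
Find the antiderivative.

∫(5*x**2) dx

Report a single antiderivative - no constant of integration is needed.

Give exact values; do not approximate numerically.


Answer: 5*x**3/3.


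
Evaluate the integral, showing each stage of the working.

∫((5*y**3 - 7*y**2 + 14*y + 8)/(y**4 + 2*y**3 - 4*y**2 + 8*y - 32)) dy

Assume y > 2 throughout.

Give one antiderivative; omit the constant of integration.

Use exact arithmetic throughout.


Step 1. Decompose ∫((5*y**3 - 7*y**2 + 14*y + 8)/(y**4 + 2*y**3 - 4*y**2 + 8*y - 32)) dy by partial fractions, (5*y**3 - 7*y**2 + 14*y + 8)/(y**4 + 2*y**3 - 4*y**2 + 8*y - 32) = -3/(y**2 + 4) + 4/(y + 4) + 1/(y - 2): now ∫(1/(y - 2)) dy + ∫(4/(y + 4)) dy + ∫(-3/(y**2 + 4)) dy.
Step 2. Evaluate the standard form [assuming y > 2]: now log(y - 2) + ∫(4/(y + 4)) dy + ∫(-3/(y**2 + 4)) dy.
Step 3. Evaluate the standard form [assuming y > -4]: now log(y - 2) + 4*log(y + 4) + ∫(-3/(y**2 + 4)) dy.
Step 4. Evaluate the standard form: now log(y - 2) + 4*log(y + 4) - 3*atan(y/2)/2.
Answer: log(y - 2) + 4*log(y + 4) - 3*atan(y/2)/2.


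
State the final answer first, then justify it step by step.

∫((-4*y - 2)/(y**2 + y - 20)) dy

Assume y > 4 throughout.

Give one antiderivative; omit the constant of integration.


The answer is -2*log(y - 4) - 2*log(y + 5).
Step 1. Decompose ∫((-4*y - 2)/(y**2 + y - 20)) dy by partial fractions, (-4*y - 2)/(y**2 + y - 20) = -2/(y + 5) - 2/(y - 4): now ∫(-2/(y - 4)) dy + ∫(-2/(y + 5)) dy.
Step 2. Evaluate the standard form [assuming y > -5]: now -2*log(y + 5) + ∫(-2/(y - 4)) dy.
Step 3. Evaluate the standard form [assuming y > 4]: now -2*log(y - 4) - 2*log(y + 5).
Answer: -2*log(y - 4) - 2*log(y + 5).


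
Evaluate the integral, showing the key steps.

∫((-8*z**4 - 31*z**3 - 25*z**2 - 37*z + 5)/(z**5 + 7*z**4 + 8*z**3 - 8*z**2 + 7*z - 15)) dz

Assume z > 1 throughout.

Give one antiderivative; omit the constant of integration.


Step 1. Decompose ∫((-8*z**4 - 31*z**3 - 25*z**2 - 37*z + 5)/(z**5 + 7*z**4 + 8*z**3 - 8*z**2 + 7*z - 15)) dz by partial fractions, (-8*z**4 - 31*z**3 - 25*z**2 - 37*z + 5)/(z**5 + 7*z**4 + 8*z**3 - 8*z**2 + 7*z - 15) = -1/(z**2 + 1) - 5/(z + 5) - 1/(z + 3) - 2/(z - 1): now ∫(-2/(z - 1)) dz + ∫(-1/(z + 3)) dz + ∫(-5/(z + 5)) dz + ∫(-1/(z**2 + 1)) dz.
Step 2. Evaluate the standard form [assuming z > -5]: now -5*log(z + 5) + ∫(-2/(z - 1)) dz + ∫(-1/(z + 3)) dz + ∫(-1/(z**2 + 1)) dz.
Step 3. Evaluate the standard form [assuming z > 1]: now -2*log(z - 1) - 5*log(z + 5) + ∫(-1/(z + 3)) dz + ∫(-1/(z**2 + 1)) dz.
Step 4. Evaluate the standard form [assuming z > -3]: now -2*log(z - 1) - log(z + 3) - 5*log(z + 5) + ∫(-1/(z**2 + 1)) dz.
Step 5. Evaluate the standard form: now -2*log(z - 1) - log(z + 3) - 5*log(z + 5) - atan(z).
Answer: -2*log(z - 1) - log(z + 3) - 5*log(z + 5) - atan(z).


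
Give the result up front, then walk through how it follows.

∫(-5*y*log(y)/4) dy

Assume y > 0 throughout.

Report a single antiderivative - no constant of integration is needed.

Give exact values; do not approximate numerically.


The answer is -5*y**2*log(y)/8 + 5*y**2/16.
Step 1. Integrate ∫(-5*y*log(y)/4) dy by parts with u = log(y), dv = (-5*y/4) dy, so v = -5*y**2/8 [assuming y > 0]: now -5*y**2*log(y)/8 + ∫(5*y/8) dy.
Step 2. Evaluate the standard form: now -5*y**2*log(y)/8 + 5*y**2/16.
Answer: -5*y**2*log(y)/8 + 5*y**2/16.


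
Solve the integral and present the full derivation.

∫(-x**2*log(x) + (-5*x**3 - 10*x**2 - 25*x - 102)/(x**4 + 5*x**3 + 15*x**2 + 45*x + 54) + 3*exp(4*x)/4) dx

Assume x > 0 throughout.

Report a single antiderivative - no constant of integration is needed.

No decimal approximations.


Step 1. Rewrite: now ∫(-x**2*log(x)) dx + ∫((-5*x**3 - 10*x**2 - 25*x - 102)/(x**4 + 5*x**3 + 15*x**2 + 45*x + 54)) dx + ∫(3*exp(4*x)/4) dx.
Step 2. Integrate ∫(-x**2*log(x)) dx by parts with u = log(x), dv = (-x**2) dx, so v = -x**3/3 [assuming x > 0]: now -x**3*log(x)/3 + ∫(x**2/3) dx + ∫((-5*x**3 - 10*x**2 - 25*x - 102)/(x**4 + 5*x**3 + 15*x**2 + 45*x + 54)) dx + ∫(3*exp(4*x)/4) dx.
Step 3. Evaluate the standard form: now -x**3*log(x)/3 + x**3/9 + ∫((-5*x**3 - 10*x**2 - 25*x - 102)/(x**4 + 5*x**3 + 15*x**2 + 45*x + 54)) dx + ∫(3*exp(4*x)/4) dx.
Step 4. Decompose ∫((-5*x**3 - 10*x**2 - 25*x - 102)/(x**4 + 5*x**3 + 15*x**2 + 45*x + 54)) dx by partial fractions, (-5*x**3 - 10*x**2 - 25*x - 102)/(x**4 + 5*x**3 + 15*x**2 + 45*x + 54) = 4/(x**2 + 9) - 1/(x + 3) - 4/(x + 2): now -x**3*log(x)/3 + x**3/9 + ∫(-4/(x + 2)) dx + ∫(-1/(x + 3)) dx + ∫(4/(x**2 + 9)) dx + ∫(3*exp(4*x)/4) dx.
Step 5. Evaluate the standard form [assuming x > -2]: now -x**3*log(x)/3 + x**3/9 - 4*log(x + 2) + ∫(-1/(x + 3)) dx + ∫(4/(x**2 + 9)) dx + ∫(3*exp(4*x)/4) dx.
Step 6. Evaluate the standard form [assuming x > -3]: now -x**3*log(x)/3 + x**3/9 - 4*log(x + 2) - log(x + 3) + ∫(4/(x**2 + 9)) dx + ∫(3*exp(4*x)/4) dx.
Step 7. Evaluate the standard form: now -x**3*log(x)/3 + x**3/9 - 4*log(x + 2) - log(x + 3) + 4*atan(x/3)/3 + ∫(3*exp(4*x)/4) dx.
Step 8. Evaluate the standard form: now -x**3*log(x)/3 + x**3/9 + 3*exp(4*x)/16 - 4*log(x + 2) - log(x + 3) + 4*atan(x/3)/3.
Answer: -x**3*log(x)/3 + x**3/9 + 3*exp(4*x)/16 - 4*log(x + 2) - log(x + 3) + 4*atan(x/3)/3.


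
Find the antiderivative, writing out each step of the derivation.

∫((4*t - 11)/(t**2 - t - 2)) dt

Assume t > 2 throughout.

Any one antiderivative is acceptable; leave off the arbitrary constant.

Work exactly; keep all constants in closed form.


Step 1. Decompose ∫((4*t - 11)/(t**2 - t - 2)) dt by partial fractions, (4*t - 11)/(t**2 - t - 2) = 5/(t + 1) - 1/(t - 2): now ∫(-1/(t - 2)) dt + ∫(5/(t + 1)) dt.
Step 2. Evaluate the standard form [assuming t > -1]: now 5*log(t + 1) + ∫(-1/(t - 2)) dt.
Step 3. Evaluate the standard form [assuming t > 2]: now -log(t - 2) + 5*log(t + 1).
Answer: -log(t - 2) + 5*log(t + 1).


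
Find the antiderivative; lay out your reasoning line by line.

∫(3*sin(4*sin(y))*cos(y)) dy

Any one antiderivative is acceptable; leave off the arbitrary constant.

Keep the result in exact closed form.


Step 1. Substitute u = sin(y), turning ∫(3*sin(4*sin(y))*cos(y)) dy into ∫(3*sin(4*u)) du: now ∫(3*sin(4*u)) du.
Step 2. Evaluate the standard form: now -3*cos(4*u)/4.
Step 3. Substitute back u = sin(y): now -3*cos(4*sin(y))/4.
Answer: -3*cos(4*sin(y))/4.


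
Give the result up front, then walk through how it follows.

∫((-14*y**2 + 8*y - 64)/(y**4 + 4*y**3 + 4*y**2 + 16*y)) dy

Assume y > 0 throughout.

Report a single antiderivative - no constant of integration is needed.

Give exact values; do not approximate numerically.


The answer is -4*log(y) + 4*log(y + 4) + atan(y/2).
Step 1. Decompose ∫((-14*y**2 + 8*y - 64)/(y**4 + 4*y**3 + 4*y**2 + 16*y)) dy by partial fractions, (-14*y**2 + 8*y - 64)/(y**4 + 4*y**3 + 4*y**2 + 16*y) = 2/(y**2 + 4) + 4/(y + 4) - 4/y: now ∫(-4/y) dy + ∫(4/(y + 4)) dy + ∫(2/(y**2 + 4)) dy.
Step 2. Evaluate the standard form [assuming y > 0]: now -4*log(y) + ∫(4/(y + 4)) dy + ∫(2/(y**2 + 4)) dy.
Step 3. Evaluate the standard form [assuming y > -4]: now -4*log(y) + 4*log(y + 4) + ∫(2/(y**2 + 4)) dy.
Step 4. Evaluate the standard form: now -4*log(y) + 4*log(y + 4) + atan(y/2).
Answer: -4*log(y) + 4*log(y + 4) + atan(y/2).


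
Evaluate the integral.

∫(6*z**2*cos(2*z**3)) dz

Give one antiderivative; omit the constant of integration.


Answer: sin(2*z**3).


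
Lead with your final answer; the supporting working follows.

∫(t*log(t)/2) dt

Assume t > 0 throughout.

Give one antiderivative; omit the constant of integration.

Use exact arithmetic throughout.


The answer is t**2*log(t)/4 - t**2/8.
Step 1. Integrate ∫(t*log(t)/2) dt by parts with u = log(t), dv = (t/2) dt, so v = t**2/4 [assuming t > 0]: now t**2*log(t)/4 + ∫(-t/4) dt.
Step 2. Evaluate the standard form: now t**2*log(t)/4 - t**2/8.
Answer: t**2*log(t)/4 - t**2/8.


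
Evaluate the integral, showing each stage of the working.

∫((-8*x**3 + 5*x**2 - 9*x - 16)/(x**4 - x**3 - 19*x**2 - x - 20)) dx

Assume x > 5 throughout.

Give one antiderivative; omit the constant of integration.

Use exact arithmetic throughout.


Step 1. Decompose ∫((-8*x**3 + 5*x**2 - 9*x - 16)/(x**4 - x**3 - 19*x**2 - x - 20)) dx by partial fractions, (-8*x**3 + 5*x**2 - 9*x - 16)/(x**4 - x**3 - 19*x**2 - x - 20) = 1/(x**2 + 1) - 4/(x + 4) - 4/(x - 5): now ∫(-4/(x - 5)) dx + ∫(-4/(x + 4)) dx + ∫(1/(x**2 + 1)) dx.
Step 2. Evaluate the standard form [assuming x > 5]: now -4*log(x - 5) + ∫(-4/(x + 4)) dx + ∫(1/(x**2 + 1)) dx.
Step 3. Evaluate the standard form [assuming x > -4]: now -4*log(x - 5) - 4*log(x + 4) + ∫(1/(x**2 + 1)) dx.
Step 4. Evaluate the standard form: now -4*log(x - 5) - 4*log(x + 4) + atan(x).
Answer: -4*log(x - 5) - 4*log(x + 4) + atan(x).


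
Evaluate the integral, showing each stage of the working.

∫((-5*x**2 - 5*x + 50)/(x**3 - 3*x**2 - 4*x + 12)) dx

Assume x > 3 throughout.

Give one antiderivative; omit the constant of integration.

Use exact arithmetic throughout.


Step 1. Decompose ∫((-5*x**2 - 5*x + 50)/(x**3 - 3*x**2 - 4*x + 12)) dx by partial fractions, (-5*x**2 - 5*x + 50)/(x**3 - 3*x**2 - 4*x + 12) = 2/(x + 2) - 5/(x - 2) - 2/(x - 3): now ∫(-2/(x - 3)) dx + ∫(-5/(x - 2)) dx + ∫(2/(x + 2)) dx.
Step 2. Evaluate the standard form [assuming x > -2]: now 2*log(x + 2) + ∫(-2/(x - 3)) dx + ∫(-5/(x - 2)) dx.
Step 3. Evaluate the standard form [assuming x > 2]: now -5*log(x - 2) + 2*log(x + 2) + ∫(-2/(x - 3)) dx.
Step 4. Evaluate the standard form [assuming x > 3]: now -2*log(x - 3) - 5*log(x - 2) + 2*log(x + 2).
Answer: -2*log(x - 3) - 5*log(x - 2) + 2*log(x + 2).


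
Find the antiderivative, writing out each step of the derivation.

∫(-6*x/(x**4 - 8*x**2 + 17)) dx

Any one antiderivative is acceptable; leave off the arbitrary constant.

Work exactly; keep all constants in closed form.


Step 1. Substitute u = x**2 - 4, turning ∫(-6*x/(x**4 - 8*x**2 + 17)) dx into ∫(-3/(u**2 + 1)) du: now ∫(-3/(u**2 + 1)) du.
Step 2. Evaluate the standard form: now -3*atan(u).
Step 3. Substitute back u = x**2 - 4: now -3*atan(x**2 - 4).
Answer: -3*atan(x**2 - 4).


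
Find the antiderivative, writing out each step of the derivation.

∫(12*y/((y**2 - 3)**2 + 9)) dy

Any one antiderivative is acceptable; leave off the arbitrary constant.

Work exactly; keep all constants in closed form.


Step 1. Substitute u = y**2 - 3, turning ∫(12*y/((y**2 - 3)**2 + 9)) dy into ∫(6/(u**2 + 9)) du: now ∫(6/(u**2 + 9)) du.
Step 2. Evaluate the standard form: now 2*atan(u/3).
Step 3. Substitute back u = y**2 - 3: now 2*atan(y**2/3 - 1).
Answer: 2*atan(y**2/3 - 1).


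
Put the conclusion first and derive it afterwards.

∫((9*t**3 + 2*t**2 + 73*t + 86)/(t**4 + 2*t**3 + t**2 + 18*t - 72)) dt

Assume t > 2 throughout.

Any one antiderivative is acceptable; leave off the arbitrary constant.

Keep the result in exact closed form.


The answer is 4*log(t - 2) + 5*log(t + 4) - 4*atan(t/3)/3.
Step 1. Decompose ∫((9*t**3 + 2*t**2 + 73*t + 86)/(t**4 + 2*t**3 + t**2 + 18*t - 72)) dt by partial fractions, (9*t**3 + 2*t**2 + 73*t + 86)/(t**4 + 2*t**3 + t**2 + 18*t - 72) = -4/(t**2 + 9) + 5/(t + 4) + 4/(t - 2): now ∫(4/(t - 2)) dt + ∫(5/(t + 4)) dt + ∫(-4/(t**2 + 9)) dt.
Step 2. Evaluate the standard form [assuming t > 2]: now 4*log(t - 2) + ∫(5/(t + 4)) dt + ∫(-4/(t**2 + 9)) dt.
Step 3. Evaluate the standard form [assuming t > -4]: now 4*log(t - 2) + 5*log(t + 4) + ∫(-4/(t**2 + 9)) dt.
Step 4. Evaluate the standard form: now 4*log(t - 2) + 5*log(t + 4) - 4*atan(t/3)/3.
Answer: 4*log(t - 2) + 5*log(t + 4) - 4*atan(t/3)/3.


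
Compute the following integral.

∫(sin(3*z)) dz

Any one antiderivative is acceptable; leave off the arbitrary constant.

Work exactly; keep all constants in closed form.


Answer: -cos(3*z)/3.


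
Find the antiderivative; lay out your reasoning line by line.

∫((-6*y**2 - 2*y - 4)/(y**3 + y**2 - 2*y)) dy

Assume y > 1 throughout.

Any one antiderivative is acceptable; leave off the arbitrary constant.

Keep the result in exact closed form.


Step 1. Decompose ∫((-6*y**2 - 2*y - 4)/(y**3 + y**2 - 2*y)) dy by partial fractions, (-6*y**2 - 2*y - 4)/(y**3 + y**2 - 2*y) = -4/(y + 2) - 4/(y - 1) + 2/y: now ∫(2/y) dy + ∫(-4/(y - 1)) dy + ∫(-4/(y + 2)) dy.
Step 2. Evaluate the standard form [assuming y > 1]: now -4*log(y - 1) + ∫(2/y) dy + ∫(-4/(y + 2)) dy.
Step 3. Evaluate the standard form [assuming y > 0]: now 2*log(y) - 4*log(y - 1) + ∫(-4/(y + 2)) dy.
Step 4. Evaluate the standard form [assuming y > -2]: now 2*log(y) - 4*log(y - 1) - 4*log(y + 2).
Answer: 2*log(y) - 4*log(y - 1) - 4*log(y + 2).


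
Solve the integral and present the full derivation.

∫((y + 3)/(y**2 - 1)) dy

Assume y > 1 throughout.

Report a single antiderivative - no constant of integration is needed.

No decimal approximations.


Step 1. Decompose ∫((y + 3)/(y**2 - 1)) dy by partial fractions, (y + 3)/(y**2 - 1) = -1/(y + 1) + 2/(y - 1): now ∫(2/(y - 1)) dy + ∫(-1/(y + 1)) dy.
Step 2. Evaluate the standard form [assuming y > 1]: now 2*log(y - 1) + ∫(-1/(y + 1)) dy.
Step 3. Evaluate the standard form [assuming y > -1]: now 2*log(y - 1) - log(y + 1).
Answer: 2*log(y - 1) - log(y + 1).


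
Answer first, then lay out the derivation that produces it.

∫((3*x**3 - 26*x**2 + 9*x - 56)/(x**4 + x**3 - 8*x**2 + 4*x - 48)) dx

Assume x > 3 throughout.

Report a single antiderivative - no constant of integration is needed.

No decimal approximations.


The answer is -2*log(x - 3) + 5*log(x + 4) - 3*atan(x/2)/2.
Step 1. Decompose ∫((3*x**3 - 26*x**2 + 9*x - 56)/(x**4 + x**3 - 8*x**2 + 4*x - 48)) dx by partial fractions, (3*x**3 - 26*x**2 + 9*x - 56)/(x**4 + x**3 - 8*x**2 + 4*x - 48) = -3/(x**2 + 4) + 5/(x + 4) - 2/(x - 3): now ∫(-2/(x - 3)) dx + ∫(5/(x + 4)) dx + ∫(-3/(x**2 + 4)) dx.
Step 2. Evaluate the standard form [assuming x > -4]: now 5*log(x + 4) + ∫(-2/(x - 3)) dx + ∫(-3/(x**2 + 4)) dx.
Step 3. Evaluate the standard form [assuming x > 3]: now -2*log(x - 3) + 5*log(x + 4) + ∫(-3/(x**2 + 4)) dx.
Step 4. Evaluate the standard form: now -2*log(x - 3) + 5*log(x + 4) - 3*atan(x/2)/2.
Answer: -2*log(x - 3) + 5*log(x + 4) - 3*atan(x/2)/2.


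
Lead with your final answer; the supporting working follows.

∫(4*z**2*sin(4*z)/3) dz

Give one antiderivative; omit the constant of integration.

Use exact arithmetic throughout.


The answer is -z**2*cos(4*z)/3 + z*sin(4*z)/6 + cos(4*z)/24.
Step 1. Integrate ∫(4*z**2*sin(4*z)/3) dz by parts with u = z**2, dv = (4*sin(4*z)/3) dz, so v = -cos(4*z)/3: now -z**2*cos(4*z)/3 + ∫(2*z*cos(4*z)/3) dz.
Step 2. Integrate ∫(2*z*cos(4*z)/3) dz by parts with u = z, dv = (2*cos(4*z)/3) dz, so v = sin(4*z)/6: now -z**2*cos(4*z)/3 + z*sin(4*z)/6 + ∫(-sin(4*z)/6) dz.
Step 3. Evaluate the standard form: now -z**2*cos(4*z)/3 + z*sin(4*z)/6 + cos(4*z)/24.
Answer: -z**2*cos(4*z)/3 + z*sin(4*z)/6 + cos(4*z)/24.


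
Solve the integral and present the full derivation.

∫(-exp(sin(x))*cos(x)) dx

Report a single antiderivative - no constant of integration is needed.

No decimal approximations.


Step 1. Substitute u = sin(x), turning ∫(-exp(sin(x))*cos(x)) dx into ∫(-exp(u)) du: now ∫(-exp(u)) du.
Step 2. Evaluate the standard form: now -exp(u).
Step 3. Substitute back u = sin(x): now -exp(sin(x)).
Answer: -exp(sin(x)).


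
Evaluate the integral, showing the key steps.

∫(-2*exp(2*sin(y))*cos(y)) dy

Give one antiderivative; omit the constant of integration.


Step 1. Substitute u = sin(y), turning ∫(-2*exp(2*sin(y))*cos(y)) dy into ∫(-2*exp(2*u)) du: now ∫(-2*exp(2*u)) du.
Step 2. Evaluate the standard form: now -exp(2*u).
Step 3. Substitute back u = sin(y): now -exp(2*sin(y)).
Answer: -exp(2*sin(y)).


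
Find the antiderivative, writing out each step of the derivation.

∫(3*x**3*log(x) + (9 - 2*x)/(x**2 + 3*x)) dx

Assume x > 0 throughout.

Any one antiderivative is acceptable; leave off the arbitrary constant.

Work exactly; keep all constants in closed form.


Step 1. Rewrite: now ∫(3*x**3*log(x)) dx + ∫((9 - 2*x)/(x**2 + 3*x)) dx.
Step 2. Integrate ∫(3*x**3*log(x)) dx by parts with u = log(x), dv = (3*x**3) dx, so v = 3*x**4/4 [assuming x > 0]: now 3*x**4*log(x)/4 + ∫(-3*x**3/4) dx + ∫((9 - 2*x)/(x**2 + 3*x)) dx.
Step 3. Evaluate the standard form: now 3*x**4*log(x)/4 - 3*x**4/16 + ∫((9 - 2*x)/(x**2 + 3*x)) dx.
Step 4. Decompose ∫((9 - 2*x)/(x**2 + 3*x)) dx by partial fractions, (9 - 2*x)/(x**2 + 3*x) = -5/(x + 3) + 3/x: now 3*x**4*log(x)/4 - 3*x**4/16 + ∫(3/x) dx + ∫(-5/(x + 3)) dx.
Step 5. Evaluate the standard form [assuming x > -3]: now 3*x**4*log(x)/4 - 3*x**4/16 - 5*log(x + 3) + ∫(3/x) dx.
Step 6. Evaluate the standard form [assuming x > 0]: now 3*x**4*log(x)/4 - 3*x**4/16 + 3*log(x) - 5*log(x + 3).
Answer: 3*x**4*log(x)/4 - 3*x**4/16 + 3*log(x) - 5*log(x + 3).


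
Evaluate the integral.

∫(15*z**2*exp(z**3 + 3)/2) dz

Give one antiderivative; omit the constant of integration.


Answer: 5*exp(z**3 + 3)/2.


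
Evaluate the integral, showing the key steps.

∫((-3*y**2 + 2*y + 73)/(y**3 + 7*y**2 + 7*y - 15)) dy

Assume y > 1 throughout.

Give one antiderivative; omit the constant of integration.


Step 1. Decompose ∫((-3*y**2 + 2*y + 73)/(y**3 + 7*y**2 + 7*y - 15)) dy by partial fractions, (-3*y**2 + 2*y + 73)/(y**3 + 7*y**2 + 7*y - 15) = -1/(y + 5) - 5/(y + 3) + 3/(y - 1): now ∫(3/(y - 1)) dy + ∫(-5/(y + 3)) dy + ∫(-1/(y + 5)) dy.
Step 2. Evaluate the standard form [assuming y > 1]: now 3*log(y - 1) + ∫(-5/(y + 3)) dy + ∫(-1/(y + 5)) dy.
Step 3. Evaluate the standard form [assuming y > -3]: now 3*log(y - 1) - 5*log(y + 3) + ∫(-1/(y + 5)) dy.
Step 4. Evaluate the standard form [assuming y > -5]: now 3*log(y - 1) - 5*log(y + 3) - log(y + 5).
Answer: 3*log(y - 1) - 5*log(y + 3) - log(y + 5).


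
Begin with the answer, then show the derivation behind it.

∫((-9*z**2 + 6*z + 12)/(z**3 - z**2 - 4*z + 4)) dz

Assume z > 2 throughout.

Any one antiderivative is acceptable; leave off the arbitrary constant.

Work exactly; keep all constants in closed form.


The answer is -3*log(z - 2) - 3*log(z - 1) - 3*log(z + 2).
Step 1. Decompose ∫((-9*z**2 + 6*z + 12)/(z**3 - z**2 - 4*z + 4)) dz by partial fractions, (-9*z**2 + 6*z + 12)/(z**3 - z**2 - 4*z + 4) = -3/(z + 2) - 3/(z - 1) - 3/(z - 2): now ∫(-3/(z - 2)) dz + ∫(-3/(z - 1)) dz + ∫(-3/(z + 2)) dz.
Step 2. Evaluate the standard form [assuming z > -2]: now -3*log(z + 2) + ∫(-3/(z - 2)) dz + ∫(-3/(z - 1)) dz.
Step 3. Evaluate the standard form [assuming z > 2]: now -3*log(z - 2) - 3*log(z + 2) + ∫(-3/(z - 1)) dz.
Step 4. Evaluate the standard form [assuming z > 1]: now -3*log(z - 2) - 3*log(z - 1) - 3*log(z + 2).
Answer: -3*log(z - 2) - 3*log(z - 1) - 3*log(z + 2).


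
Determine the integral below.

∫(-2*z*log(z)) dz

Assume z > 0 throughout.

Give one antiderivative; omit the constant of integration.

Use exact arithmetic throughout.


Answer: -z**2*log(z) + z**2/2.


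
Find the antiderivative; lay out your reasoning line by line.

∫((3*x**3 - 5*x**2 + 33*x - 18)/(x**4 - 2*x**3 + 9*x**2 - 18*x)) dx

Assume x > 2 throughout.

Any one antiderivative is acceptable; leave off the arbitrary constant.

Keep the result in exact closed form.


Step 1. Decompose ∫((3*x**3 - 5*x**2 + 33*x - 18)/(x**4 - 2*x**3 + 9*x**2 - 18*x)) dx by partial fractions, (3*x**3 - 5*x**2 + 33*x - 18)/(x**4 - 2*x**3 + 9*x**2 - 18*x) = -3/(x**2 + 9) + 2/(x - 2) + 1/x: now ∫(1/x) dx + ∫(2/(x - 2)) dx + ∫(-3/(x**2 + 9)) dx.
Step 2. Evaluate the standard form [assuming x > 2]: now 2*log(x - 2) + ∫(1/x) dx + ∫(-3/(x**2 + 9)) dx.
Step 3. Evaluate the standard form [assuming x > 0]: now log(x) + 2*log(x - 2) + ∫(-3/(x**2 + 9)) dx.
Step 4. Evaluate the standard form: now log(x) + 2*log(x - 2) - atan(x/3).
Answer: log(x) + 2*log(x - 2) - atan(x/3).


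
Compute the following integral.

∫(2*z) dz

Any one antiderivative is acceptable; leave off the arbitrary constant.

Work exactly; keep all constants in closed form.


Answer: z**2.


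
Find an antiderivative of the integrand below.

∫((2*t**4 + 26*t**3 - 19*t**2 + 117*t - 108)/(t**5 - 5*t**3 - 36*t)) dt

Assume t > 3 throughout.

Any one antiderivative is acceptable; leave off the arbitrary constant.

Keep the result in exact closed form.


Answer: 3*log(t) + 4*log(t - 3) - 5*log(t + 3) - atan(t/2)/2.


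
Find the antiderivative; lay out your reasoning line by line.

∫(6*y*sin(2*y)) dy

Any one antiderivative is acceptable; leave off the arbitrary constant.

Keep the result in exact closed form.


Step 1. Integrate ∫(6*y*sin(2*y)) dy by parts with u = y, dv = (6*sin(2*y)) dy, so v = -3*cos(2*y): now -3*y*cos(2*y) + ∫(3*cos(2*y)) dy.
Step 2. Evaluate the standard form: now -3*y*cos(2*y) + 3*sin(2*y)/2.
Answer: -3*y*cos(2*y) + 3*sin(2*y)/2.


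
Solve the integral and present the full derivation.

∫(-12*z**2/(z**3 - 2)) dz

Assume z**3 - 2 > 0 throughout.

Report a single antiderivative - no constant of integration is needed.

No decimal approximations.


Step 1. Substitute u = z**3 - 2, turning ∫(-12*z**2/(z**3 - 2)) dz into ∫(-4/u) du: now ∫(-4/u) du.
Step 2. Evaluate the standard form [assuming u > 0]: now -4*log(u).
Step 3. Substitute back u = z**3 - 2: now -4*log(z**3 - 2).
Answer: -4*log(z**3 - 2).


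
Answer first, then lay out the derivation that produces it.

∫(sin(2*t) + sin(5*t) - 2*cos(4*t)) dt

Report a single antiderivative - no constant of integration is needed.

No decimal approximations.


The answer is -sin(4*t)/2 - cos(2*t)/2 - cos(5*t)/5.
Step 1. Rewrite: now ∫(sin(2*t)) dt + ∫(sin(5*t)) dt + ∫(-2*cos(4*t)) dt.
Step 2. Evaluate the standard form: now -sin(4*t)/2 + ∫(sin(2*t)) dt + ∫(sin(5*t)) dt.
Step 3. Evaluate the standard form: now -sin(4*t)/2 - cos(2*t)/2 + ∫(sin(5*t)) dt.
Step 4. Evaluate the standard form: now -sin(4*t)/2 - cos(2*t)/2 - cos(5*t)/5.
Answer: -sin(4*t)/2 - cos(2*t)/2 - cos(5*t)/5.


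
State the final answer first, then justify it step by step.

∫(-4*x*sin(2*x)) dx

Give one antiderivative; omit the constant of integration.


The answer is 2*x*cos(2*x) - sin(2*x).
Step 1. Integrate ∫(-4*x*sin(2*x)) dx by parts with u = x, dv = (-4*sin(2*x)) dx, so v = 2*cos(2*x): now 2*x*cos(2*x) + ∫(-2*cos(2*x)) dx.
Step 2. Evaluate the standard form: now 2*x*cos(2*x) - sin(2*x).
Answer: 2*x*cos(2*x) - sin(2*x).


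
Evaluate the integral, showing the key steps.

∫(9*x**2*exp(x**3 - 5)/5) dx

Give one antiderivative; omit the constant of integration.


Step 1. Substitute u = x**3 - 5, turning ∫(9*x**2*exp(x**3 - 5)/5) dx into ∫(3*exp(u)/5) du: now ∫(3*exp(u)/5) du.
Step 2. Evaluate the standard form: now 3*exp(u)/5.
Step 3. Substitute back u = x**3 - 5: now 3*exp(x**3 - 5)/5.
Answer: 3*exp(x**3 - 5)/5.


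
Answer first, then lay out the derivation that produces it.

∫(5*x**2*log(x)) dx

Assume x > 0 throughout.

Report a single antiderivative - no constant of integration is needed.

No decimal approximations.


The answer is 5*x**3*log(x)/3 - 5*x**3/9.
Step 1. Integrate ∫(5*x**2*log(x)) dx by parts with u = log(x), dv = (5*x**2) dx, so v = 5*x**3/3 [assuming x > 0]: now 5*x**3*log(x)/3 + ∫(-5*x**2/3) dx.
Step 2. Evaluate the standard form: now 5*x**3*log(x)/3 - 5*x**3/9.
Answer: 5*x**3*log(x)/3 - 5*x**3/9.


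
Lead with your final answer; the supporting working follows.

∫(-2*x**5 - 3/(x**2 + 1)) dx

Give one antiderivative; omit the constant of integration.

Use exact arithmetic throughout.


The answer is -x**6/3 - 3*atan(x).
Step 1. Rewrite: now ∫(-2*x**5) dx + ∫(-3/(x**2 + 1)) dx.
Step 2. Evaluate the standard form: now -3*atan(x) + ∫(-2*x**5) dx.
Step 3. Evaluate the standard form: now -x**6/3 - 3*atan(x).
Answer: -x**6/3 - 3*atan(x).
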